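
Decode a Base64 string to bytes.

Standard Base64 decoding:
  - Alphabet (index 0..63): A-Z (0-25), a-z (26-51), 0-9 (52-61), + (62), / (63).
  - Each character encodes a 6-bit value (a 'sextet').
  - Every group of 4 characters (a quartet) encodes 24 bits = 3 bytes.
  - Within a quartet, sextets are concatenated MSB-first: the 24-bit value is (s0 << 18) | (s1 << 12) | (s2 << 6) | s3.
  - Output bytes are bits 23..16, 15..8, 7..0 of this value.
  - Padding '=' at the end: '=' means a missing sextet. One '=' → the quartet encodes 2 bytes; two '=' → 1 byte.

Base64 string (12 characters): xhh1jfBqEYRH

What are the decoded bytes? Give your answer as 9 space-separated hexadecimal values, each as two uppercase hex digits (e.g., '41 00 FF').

After char 0 ('x'=49): chars_in_quartet=1 acc=0x31 bytes_emitted=0
After char 1 ('h'=33): chars_in_quartet=2 acc=0xC61 bytes_emitted=0
After char 2 ('h'=33): chars_in_quartet=3 acc=0x31861 bytes_emitted=0
After char 3 ('1'=53): chars_in_quartet=4 acc=0xC61875 -> emit C6 18 75, reset; bytes_emitted=3
After char 4 ('j'=35): chars_in_quartet=1 acc=0x23 bytes_emitted=3
After char 5 ('f'=31): chars_in_quartet=2 acc=0x8DF bytes_emitted=3
After char 6 ('B'=1): chars_in_quartet=3 acc=0x237C1 bytes_emitted=3
After char 7 ('q'=42): chars_in_quartet=4 acc=0x8DF06A -> emit 8D F0 6A, reset; bytes_emitted=6
After char 8 ('E'=4): chars_in_quartet=1 acc=0x4 bytes_emitted=6
After char 9 ('Y'=24): chars_in_quartet=2 acc=0x118 bytes_emitted=6
After char 10 ('R'=17): chars_in_quartet=3 acc=0x4611 bytes_emitted=6
After char 11 ('H'=7): chars_in_quartet=4 acc=0x118447 -> emit 11 84 47, reset; bytes_emitted=9

Answer: C6 18 75 8D F0 6A 11 84 47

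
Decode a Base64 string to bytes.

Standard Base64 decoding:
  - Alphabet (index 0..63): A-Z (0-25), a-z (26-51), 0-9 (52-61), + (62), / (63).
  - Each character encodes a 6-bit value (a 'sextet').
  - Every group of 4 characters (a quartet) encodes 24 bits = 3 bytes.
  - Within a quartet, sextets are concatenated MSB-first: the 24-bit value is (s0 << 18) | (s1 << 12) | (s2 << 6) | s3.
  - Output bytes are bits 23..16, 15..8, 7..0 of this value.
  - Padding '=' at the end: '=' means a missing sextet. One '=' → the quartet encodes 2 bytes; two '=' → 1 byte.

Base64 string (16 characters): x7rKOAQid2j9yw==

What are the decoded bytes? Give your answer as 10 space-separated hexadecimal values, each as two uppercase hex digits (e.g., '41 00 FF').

Answer: C7 BA CA 38 04 22 77 68 FD CB

Derivation:
After char 0 ('x'=49): chars_in_quartet=1 acc=0x31 bytes_emitted=0
After char 1 ('7'=59): chars_in_quartet=2 acc=0xC7B bytes_emitted=0
After char 2 ('r'=43): chars_in_quartet=3 acc=0x31EEB bytes_emitted=0
After char 3 ('K'=10): chars_in_quartet=4 acc=0xC7BACA -> emit C7 BA CA, reset; bytes_emitted=3
After char 4 ('O'=14): chars_in_quartet=1 acc=0xE bytes_emitted=3
After char 5 ('A'=0): chars_in_quartet=2 acc=0x380 bytes_emitted=3
After char 6 ('Q'=16): chars_in_quartet=3 acc=0xE010 bytes_emitted=3
After char 7 ('i'=34): chars_in_quartet=4 acc=0x380422 -> emit 38 04 22, reset; bytes_emitted=6
After char 8 ('d'=29): chars_in_quartet=1 acc=0x1D bytes_emitted=6
After char 9 ('2'=54): chars_in_quartet=2 acc=0x776 bytes_emitted=6
After char 10 ('j'=35): chars_in_quartet=3 acc=0x1DDA3 bytes_emitted=6
After char 11 ('9'=61): chars_in_quartet=4 acc=0x7768FD -> emit 77 68 FD, reset; bytes_emitted=9
After char 12 ('y'=50): chars_in_quartet=1 acc=0x32 bytes_emitted=9
After char 13 ('w'=48): chars_in_quartet=2 acc=0xCB0 bytes_emitted=9
Padding '==': partial quartet acc=0xCB0 -> emit CB; bytes_emitted=10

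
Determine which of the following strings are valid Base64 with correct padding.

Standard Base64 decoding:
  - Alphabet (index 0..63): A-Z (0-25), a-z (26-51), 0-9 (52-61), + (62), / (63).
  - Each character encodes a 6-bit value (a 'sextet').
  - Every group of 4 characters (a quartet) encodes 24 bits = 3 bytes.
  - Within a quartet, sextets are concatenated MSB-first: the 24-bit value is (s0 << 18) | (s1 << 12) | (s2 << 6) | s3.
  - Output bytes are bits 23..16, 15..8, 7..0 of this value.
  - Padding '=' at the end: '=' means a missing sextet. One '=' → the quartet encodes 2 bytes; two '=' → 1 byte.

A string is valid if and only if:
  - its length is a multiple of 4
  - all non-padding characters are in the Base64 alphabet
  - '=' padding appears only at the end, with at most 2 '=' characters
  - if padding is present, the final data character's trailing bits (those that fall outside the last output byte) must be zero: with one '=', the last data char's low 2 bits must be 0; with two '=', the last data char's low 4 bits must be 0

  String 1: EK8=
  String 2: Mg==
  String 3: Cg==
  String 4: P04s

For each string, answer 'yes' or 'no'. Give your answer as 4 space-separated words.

Answer: yes yes yes yes

Derivation:
String 1: 'EK8=' → valid
String 2: 'Mg==' → valid
String 3: 'Cg==' → valid
String 4: 'P04s' → valid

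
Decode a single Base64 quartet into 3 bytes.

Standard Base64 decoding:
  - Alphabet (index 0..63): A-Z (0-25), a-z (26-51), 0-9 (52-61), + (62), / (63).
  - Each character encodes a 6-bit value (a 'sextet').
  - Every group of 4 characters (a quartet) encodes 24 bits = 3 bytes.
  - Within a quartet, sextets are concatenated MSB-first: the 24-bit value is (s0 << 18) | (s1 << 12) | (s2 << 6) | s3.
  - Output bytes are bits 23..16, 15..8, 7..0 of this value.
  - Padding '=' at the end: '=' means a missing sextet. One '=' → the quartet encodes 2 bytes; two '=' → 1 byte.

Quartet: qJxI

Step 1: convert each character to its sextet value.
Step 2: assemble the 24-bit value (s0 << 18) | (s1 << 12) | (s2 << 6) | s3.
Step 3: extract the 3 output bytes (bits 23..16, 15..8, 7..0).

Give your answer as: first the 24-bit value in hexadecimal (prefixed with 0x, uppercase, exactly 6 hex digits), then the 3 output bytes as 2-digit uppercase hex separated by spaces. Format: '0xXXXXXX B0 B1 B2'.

Answer: 0xA89C48 A8 9C 48

Derivation:
Sextets: q=42, J=9, x=49, I=8
24-bit: (42<<18) | (9<<12) | (49<<6) | 8
      = 0xA80000 | 0x009000 | 0x000C40 | 0x000008
      = 0xA89C48
Bytes: (v>>16)&0xFF=A8, (v>>8)&0xFF=9C, v&0xFF=48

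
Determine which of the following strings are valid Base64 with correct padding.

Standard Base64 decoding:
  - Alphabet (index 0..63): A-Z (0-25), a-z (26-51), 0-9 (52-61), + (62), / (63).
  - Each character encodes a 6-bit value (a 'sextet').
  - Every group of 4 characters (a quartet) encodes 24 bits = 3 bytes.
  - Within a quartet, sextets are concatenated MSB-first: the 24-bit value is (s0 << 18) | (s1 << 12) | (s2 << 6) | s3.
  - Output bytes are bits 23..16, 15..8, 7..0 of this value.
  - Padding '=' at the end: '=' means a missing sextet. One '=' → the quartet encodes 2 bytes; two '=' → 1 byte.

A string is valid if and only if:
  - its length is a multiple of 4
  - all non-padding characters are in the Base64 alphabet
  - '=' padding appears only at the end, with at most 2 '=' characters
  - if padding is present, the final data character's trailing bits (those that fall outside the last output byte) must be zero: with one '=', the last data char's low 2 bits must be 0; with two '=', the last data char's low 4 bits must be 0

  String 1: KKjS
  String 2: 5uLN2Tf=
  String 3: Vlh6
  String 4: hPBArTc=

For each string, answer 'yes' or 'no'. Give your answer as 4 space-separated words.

Answer: yes no yes yes

Derivation:
String 1: 'KKjS' → valid
String 2: '5uLN2Tf=' → invalid (bad trailing bits)
String 3: 'Vlh6' → valid
String 4: 'hPBArTc=' → valid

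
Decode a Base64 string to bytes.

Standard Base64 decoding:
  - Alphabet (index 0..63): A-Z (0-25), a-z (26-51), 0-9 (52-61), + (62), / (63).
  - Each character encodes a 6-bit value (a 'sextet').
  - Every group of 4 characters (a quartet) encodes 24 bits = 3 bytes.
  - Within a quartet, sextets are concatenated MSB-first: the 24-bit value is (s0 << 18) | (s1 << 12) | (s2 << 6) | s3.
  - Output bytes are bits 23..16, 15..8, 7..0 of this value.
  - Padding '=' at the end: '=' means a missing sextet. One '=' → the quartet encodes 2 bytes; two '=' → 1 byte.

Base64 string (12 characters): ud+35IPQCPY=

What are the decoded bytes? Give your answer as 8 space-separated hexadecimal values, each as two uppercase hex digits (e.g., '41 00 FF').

Answer: B9 DF B7 E4 83 D0 08 F6

Derivation:
After char 0 ('u'=46): chars_in_quartet=1 acc=0x2E bytes_emitted=0
After char 1 ('d'=29): chars_in_quartet=2 acc=0xB9D bytes_emitted=0
After char 2 ('+'=62): chars_in_quartet=3 acc=0x2E77E bytes_emitted=0
After char 3 ('3'=55): chars_in_quartet=4 acc=0xB9DFB7 -> emit B9 DF B7, reset; bytes_emitted=3
After char 4 ('5'=57): chars_in_quartet=1 acc=0x39 bytes_emitted=3
After char 5 ('I'=8): chars_in_quartet=2 acc=0xE48 bytes_emitted=3
After char 6 ('P'=15): chars_in_quartet=3 acc=0x3920F bytes_emitted=3
After char 7 ('Q'=16): chars_in_quartet=4 acc=0xE483D0 -> emit E4 83 D0, reset; bytes_emitted=6
After char 8 ('C'=2): chars_in_quartet=1 acc=0x2 bytes_emitted=6
After char 9 ('P'=15): chars_in_quartet=2 acc=0x8F bytes_emitted=6
After char 10 ('Y'=24): chars_in_quartet=3 acc=0x23D8 bytes_emitted=6
Padding '=': partial quartet acc=0x23D8 -> emit 08 F6; bytes_emitted=8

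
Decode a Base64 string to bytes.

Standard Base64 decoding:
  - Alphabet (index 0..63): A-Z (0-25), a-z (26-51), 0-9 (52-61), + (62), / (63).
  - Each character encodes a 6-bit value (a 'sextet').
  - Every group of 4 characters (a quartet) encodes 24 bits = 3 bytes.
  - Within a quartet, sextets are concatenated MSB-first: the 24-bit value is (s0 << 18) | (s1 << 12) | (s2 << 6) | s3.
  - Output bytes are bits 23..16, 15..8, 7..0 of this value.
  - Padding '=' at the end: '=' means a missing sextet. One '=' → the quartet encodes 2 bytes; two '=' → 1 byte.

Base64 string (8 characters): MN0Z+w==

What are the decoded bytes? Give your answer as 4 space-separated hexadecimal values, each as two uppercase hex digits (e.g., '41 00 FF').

Answer: 30 DD 19 FB

Derivation:
After char 0 ('M'=12): chars_in_quartet=1 acc=0xC bytes_emitted=0
After char 1 ('N'=13): chars_in_quartet=2 acc=0x30D bytes_emitted=0
After char 2 ('0'=52): chars_in_quartet=3 acc=0xC374 bytes_emitted=0
After char 3 ('Z'=25): chars_in_quartet=4 acc=0x30DD19 -> emit 30 DD 19, reset; bytes_emitted=3
After char 4 ('+'=62): chars_in_quartet=1 acc=0x3E bytes_emitted=3
After char 5 ('w'=48): chars_in_quartet=2 acc=0xFB0 bytes_emitted=3
Padding '==': partial quartet acc=0xFB0 -> emit FB; bytes_emitted=4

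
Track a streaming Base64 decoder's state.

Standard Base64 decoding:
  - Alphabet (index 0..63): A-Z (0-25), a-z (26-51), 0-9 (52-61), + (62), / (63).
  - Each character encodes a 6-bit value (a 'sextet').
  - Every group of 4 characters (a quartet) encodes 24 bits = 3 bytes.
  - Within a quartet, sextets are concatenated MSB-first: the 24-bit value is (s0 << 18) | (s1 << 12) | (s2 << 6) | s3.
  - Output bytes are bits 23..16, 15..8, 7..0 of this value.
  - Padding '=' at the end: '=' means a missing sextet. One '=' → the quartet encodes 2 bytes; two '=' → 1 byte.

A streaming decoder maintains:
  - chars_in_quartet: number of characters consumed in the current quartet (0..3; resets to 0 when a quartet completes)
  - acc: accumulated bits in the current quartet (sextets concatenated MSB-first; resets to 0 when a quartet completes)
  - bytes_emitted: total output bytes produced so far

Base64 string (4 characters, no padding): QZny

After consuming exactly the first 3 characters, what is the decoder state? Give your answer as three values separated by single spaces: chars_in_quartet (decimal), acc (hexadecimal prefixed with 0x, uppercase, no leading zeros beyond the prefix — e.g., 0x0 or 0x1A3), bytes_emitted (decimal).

Answer: 3 0x10667 0

Derivation:
After char 0 ('Q'=16): chars_in_quartet=1 acc=0x10 bytes_emitted=0
After char 1 ('Z'=25): chars_in_quartet=2 acc=0x419 bytes_emitted=0
After char 2 ('n'=39): chars_in_quartet=3 acc=0x10667 bytes_emitted=0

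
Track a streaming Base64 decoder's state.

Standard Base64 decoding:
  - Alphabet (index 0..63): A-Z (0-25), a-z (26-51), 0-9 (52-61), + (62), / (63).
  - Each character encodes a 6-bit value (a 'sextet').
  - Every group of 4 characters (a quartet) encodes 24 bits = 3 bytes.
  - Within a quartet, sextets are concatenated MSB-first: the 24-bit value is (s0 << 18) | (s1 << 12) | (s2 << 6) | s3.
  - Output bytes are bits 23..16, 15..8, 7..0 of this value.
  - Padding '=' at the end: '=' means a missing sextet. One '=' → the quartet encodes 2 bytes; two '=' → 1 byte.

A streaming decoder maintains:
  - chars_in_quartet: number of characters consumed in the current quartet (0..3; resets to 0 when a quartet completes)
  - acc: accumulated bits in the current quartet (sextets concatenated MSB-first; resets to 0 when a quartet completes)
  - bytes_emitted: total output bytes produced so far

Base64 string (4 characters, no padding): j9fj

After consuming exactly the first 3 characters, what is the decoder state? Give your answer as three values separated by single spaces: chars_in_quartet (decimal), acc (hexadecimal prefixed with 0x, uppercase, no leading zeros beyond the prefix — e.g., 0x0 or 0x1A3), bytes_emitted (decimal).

After char 0 ('j'=35): chars_in_quartet=1 acc=0x23 bytes_emitted=0
After char 1 ('9'=61): chars_in_quartet=2 acc=0x8FD bytes_emitted=0
After char 2 ('f'=31): chars_in_quartet=3 acc=0x23F5F bytes_emitted=0

Answer: 3 0x23F5F 0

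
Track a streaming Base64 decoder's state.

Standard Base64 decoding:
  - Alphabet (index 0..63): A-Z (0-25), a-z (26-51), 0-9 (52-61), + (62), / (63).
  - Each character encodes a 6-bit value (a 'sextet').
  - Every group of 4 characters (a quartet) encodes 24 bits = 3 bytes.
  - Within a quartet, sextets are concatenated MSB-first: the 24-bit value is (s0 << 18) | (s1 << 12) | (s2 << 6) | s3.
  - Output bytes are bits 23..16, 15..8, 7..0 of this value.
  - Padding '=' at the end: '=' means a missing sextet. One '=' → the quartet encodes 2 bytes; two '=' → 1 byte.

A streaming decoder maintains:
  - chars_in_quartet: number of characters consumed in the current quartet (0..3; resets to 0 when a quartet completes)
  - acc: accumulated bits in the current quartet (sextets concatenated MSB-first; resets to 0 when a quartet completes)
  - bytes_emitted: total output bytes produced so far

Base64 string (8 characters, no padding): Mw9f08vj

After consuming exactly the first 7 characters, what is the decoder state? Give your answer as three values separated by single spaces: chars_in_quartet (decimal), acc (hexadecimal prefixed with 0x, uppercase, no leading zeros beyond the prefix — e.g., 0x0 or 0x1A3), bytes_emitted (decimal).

After char 0 ('M'=12): chars_in_quartet=1 acc=0xC bytes_emitted=0
After char 1 ('w'=48): chars_in_quartet=2 acc=0x330 bytes_emitted=0
After char 2 ('9'=61): chars_in_quartet=3 acc=0xCC3D bytes_emitted=0
After char 3 ('f'=31): chars_in_quartet=4 acc=0x330F5F -> emit 33 0F 5F, reset; bytes_emitted=3
After char 4 ('0'=52): chars_in_quartet=1 acc=0x34 bytes_emitted=3
After char 5 ('8'=60): chars_in_quartet=2 acc=0xD3C bytes_emitted=3
After char 6 ('v'=47): chars_in_quartet=3 acc=0x34F2F bytes_emitted=3

Answer: 3 0x34F2F 3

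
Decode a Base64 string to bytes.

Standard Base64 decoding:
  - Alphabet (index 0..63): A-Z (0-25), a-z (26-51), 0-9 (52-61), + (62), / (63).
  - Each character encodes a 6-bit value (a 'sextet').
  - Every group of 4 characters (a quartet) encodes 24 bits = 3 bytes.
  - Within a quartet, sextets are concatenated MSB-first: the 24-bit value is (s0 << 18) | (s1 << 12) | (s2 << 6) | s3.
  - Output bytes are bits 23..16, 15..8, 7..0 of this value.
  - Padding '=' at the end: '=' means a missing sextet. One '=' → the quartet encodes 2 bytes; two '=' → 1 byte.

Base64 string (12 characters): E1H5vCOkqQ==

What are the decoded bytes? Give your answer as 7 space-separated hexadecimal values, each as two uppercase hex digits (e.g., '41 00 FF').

Answer: 13 51 F9 BC 23 A4 A9

Derivation:
After char 0 ('E'=4): chars_in_quartet=1 acc=0x4 bytes_emitted=0
After char 1 ('1'=53): chars_in_quartet=2 acc=0x135 bytes_emitted=0
After char 2 ('H'=7): chars_in_quartet=3 acc=0x4D47 bytes_emitted=0
After char 3 ('5'=57): chars_in_quartet=4 acc=0x1351F9 -> emit 13 51 F9, reset; bytes_emitted=3
After char 4 ('v'=47): chars_in_quartet=1 acc=0x2F bytes_emitted=3
After char 5 ('C'=2): chars_in_quartet=2 acc=0xBC2 bytes_emitted=3
After char 6 ('O'=14): chars_in_quartet=3 acc=0x2F08E bytes_emitted=3
After char 7 ('k'=36): chars_in_quartet=4 acc=0xBC23A4 -> emit BC 23 A4, reset; bytes_emitted=6
After char 8 ('q'=42): chars_in_quartet=1 acc=0x2A bytes_emitted=6
After char 9 ('Q'=16): chars_in_quartet=2 acc=0xA90 bytes_emitted=6
Padding '==': partial quartet acc=0xA90 -> emit A9; bytes_emitted=7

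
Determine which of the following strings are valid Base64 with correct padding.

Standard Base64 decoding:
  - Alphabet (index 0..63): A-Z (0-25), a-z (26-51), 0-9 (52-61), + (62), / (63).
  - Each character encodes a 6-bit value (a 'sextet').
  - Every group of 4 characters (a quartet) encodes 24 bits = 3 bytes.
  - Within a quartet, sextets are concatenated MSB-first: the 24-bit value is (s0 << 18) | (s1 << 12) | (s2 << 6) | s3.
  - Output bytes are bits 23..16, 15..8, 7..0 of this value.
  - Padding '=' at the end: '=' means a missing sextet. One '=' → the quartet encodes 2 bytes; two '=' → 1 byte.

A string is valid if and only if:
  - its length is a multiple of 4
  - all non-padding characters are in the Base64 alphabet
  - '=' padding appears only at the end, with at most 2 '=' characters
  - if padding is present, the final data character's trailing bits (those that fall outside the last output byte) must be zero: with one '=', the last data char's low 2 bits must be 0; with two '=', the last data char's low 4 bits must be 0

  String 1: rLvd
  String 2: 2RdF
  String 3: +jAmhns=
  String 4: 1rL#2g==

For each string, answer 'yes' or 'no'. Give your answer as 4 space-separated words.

Answer: yes yes yes no

Derivation:
String 1: 'rLvd' → valid
String 2: '2RdF' → valid
String 3: '+jAmhns=' → valid
String 4: '1rL#2g==' → invalid (bad char(s): ['#'])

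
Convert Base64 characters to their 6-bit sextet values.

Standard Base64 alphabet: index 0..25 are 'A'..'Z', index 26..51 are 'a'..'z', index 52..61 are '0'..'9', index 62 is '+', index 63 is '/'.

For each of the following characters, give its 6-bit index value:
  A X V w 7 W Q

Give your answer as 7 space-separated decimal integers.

Answer: 0 23 21 48 59 22 16

Derivation:
'A': A..Z range, ord('A') − ord('A') = 0
'X': A..Z range, ord('X') − ord('A') = 23
'V': A..Z range, ord('V') − ord('A') = 21
'w': a..z range, 26 + ord('w') − ord('a') = 48
'7': 0..9 range, 52 + ord('7') − ord('0') = 59
'W': A..Z range, ord('W') − ord('A') = 22
'Q': A..Z range, ord('Q') − ord('A') = 16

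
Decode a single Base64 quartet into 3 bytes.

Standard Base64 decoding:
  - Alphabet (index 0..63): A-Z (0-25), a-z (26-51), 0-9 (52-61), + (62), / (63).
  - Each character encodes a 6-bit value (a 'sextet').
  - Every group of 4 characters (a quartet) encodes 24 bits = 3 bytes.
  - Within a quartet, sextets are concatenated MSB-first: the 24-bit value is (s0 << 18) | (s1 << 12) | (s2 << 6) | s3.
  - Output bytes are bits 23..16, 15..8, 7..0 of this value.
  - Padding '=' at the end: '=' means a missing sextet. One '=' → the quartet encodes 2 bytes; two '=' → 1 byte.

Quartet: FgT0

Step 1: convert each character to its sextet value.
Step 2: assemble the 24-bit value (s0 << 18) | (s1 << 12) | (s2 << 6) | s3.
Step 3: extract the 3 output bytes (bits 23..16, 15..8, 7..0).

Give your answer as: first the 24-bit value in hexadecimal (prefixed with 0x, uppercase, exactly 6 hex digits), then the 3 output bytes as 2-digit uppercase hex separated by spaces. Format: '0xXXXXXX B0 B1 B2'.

Sextets: F=5, g=32, T=19, 0=52
24-bit: (5<<18) | (32<<12) | (19<<6) | 52
      = 0x140000 | 0x020000 | 0x0004C0 | 0x000034
      = 0x1604F4
Bytes: (v>>16)&0xFF=16, (v>>8)&0xFF=04, v&0xFF=F4

Answer: 0x1604F4 16 04 F4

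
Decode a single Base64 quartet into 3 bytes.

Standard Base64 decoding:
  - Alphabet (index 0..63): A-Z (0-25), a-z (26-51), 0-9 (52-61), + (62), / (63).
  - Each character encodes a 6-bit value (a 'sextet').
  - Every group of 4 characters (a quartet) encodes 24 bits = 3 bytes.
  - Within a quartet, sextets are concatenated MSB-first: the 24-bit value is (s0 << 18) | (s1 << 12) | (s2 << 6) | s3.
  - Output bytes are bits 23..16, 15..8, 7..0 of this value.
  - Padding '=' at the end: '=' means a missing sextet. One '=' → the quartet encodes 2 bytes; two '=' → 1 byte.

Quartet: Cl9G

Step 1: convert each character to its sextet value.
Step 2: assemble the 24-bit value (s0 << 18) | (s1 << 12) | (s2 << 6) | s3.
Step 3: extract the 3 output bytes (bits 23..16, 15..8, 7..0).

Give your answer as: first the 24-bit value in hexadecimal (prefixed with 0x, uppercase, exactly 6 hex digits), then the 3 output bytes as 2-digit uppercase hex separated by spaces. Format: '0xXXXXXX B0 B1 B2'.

Answer: 0x0A5F46 0A 5F 46

Derivation:
Sextets: C=2, l=37, 9=61, G=6
24-bit: (2<<18) | (37<<12) | (61<<6) | 6
      = 0x080000 | 0x025000 | 0x000F40 | 0x000006
      = 0x0A5F46
Bytes: (v>>16)&0xFF=0A, (v>>8)&0xFF=5F, v&0xFF=46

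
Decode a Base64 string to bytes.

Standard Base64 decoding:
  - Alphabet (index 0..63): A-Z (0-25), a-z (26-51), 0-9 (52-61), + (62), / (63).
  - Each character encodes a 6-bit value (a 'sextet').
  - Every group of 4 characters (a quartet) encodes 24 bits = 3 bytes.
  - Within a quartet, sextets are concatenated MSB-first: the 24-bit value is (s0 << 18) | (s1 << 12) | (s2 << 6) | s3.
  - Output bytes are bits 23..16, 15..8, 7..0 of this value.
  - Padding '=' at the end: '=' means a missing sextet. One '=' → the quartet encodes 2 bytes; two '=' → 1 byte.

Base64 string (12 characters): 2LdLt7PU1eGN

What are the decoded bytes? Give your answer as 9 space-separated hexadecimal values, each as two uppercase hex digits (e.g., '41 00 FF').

Answer: D8 B7 4B B7 B3 D4 D5 E1 8D

Derivation:
After char 0 ('2'=54): chars_in_quartet=1 acc=0x36 bytes_emitted=0
After char 1 ('L'=11): chars_in_quartet=2 acc=0xD8B bytes_emitted=0
After char 2 ('d'=29): chars_in_quartet=3 acc=0x362DD bytes_emitted=0
After char 3 ('L'=11): chars_in_quartet=4 acc=0xD8B74B -> emit D8 B7 4B, reset; bytes_emitted=3
After char 4 ('t'=45): chars_in_quartet=1 acc=0x2D bytes_emitted=3
After char 5 ('7'=59): chars_in_quartet=2 acc=0xB7B bytes_emitted=3
After char 6 ('P'=15): chars_in_quartet=3 acc=0x2DECF bytes_emitted=3
After char 7 ('U'=20): chars_in_quartet=4 acc=0xB7B3D4 -> emit B7 B3 D4, reset; bytes_emitted=6
After char 8 ('1'=53): chars_in_quartet=1 acc=0x35 bytes_emitted=6
After char 9 ('e'=30): chars_in_quartet=2 acc=0xD5E bytes_emitted=6
After char 10 ('G'=6): chars_in_quartet=3 acc=0x35786 bytes_emitted=6
After char 11 ('N'=13): chars_in_quartet=4 acc=0xD5E18D -> emit D5 E1 8D, reset; bytes_emitted=9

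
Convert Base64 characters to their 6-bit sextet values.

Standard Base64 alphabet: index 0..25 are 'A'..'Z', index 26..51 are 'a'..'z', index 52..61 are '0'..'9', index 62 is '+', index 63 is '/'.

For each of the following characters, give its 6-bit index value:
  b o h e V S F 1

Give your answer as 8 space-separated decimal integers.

Answer: 27 40 33 30 21 18 5 53

Derivation:
'b': a..z range, 26 + ord('b') − ord('a') = 27
'o': a..z range, 26 + ord('o') − ord('a') = 40
'h': a..z range, 26 + ord('h') − ord('a') = 33
'e': a..z range, 26 + ord('e') − ord('a') = 30
'V': A..Z range, ord('V') − ord('A') = 21
'S': A..Z range, ord('S') − ord('A') = 18
'F': A..Z range, ord('F') − ord('A') = 5
'1': 0..9 range, 52 + ord('1') − ord('0') = 53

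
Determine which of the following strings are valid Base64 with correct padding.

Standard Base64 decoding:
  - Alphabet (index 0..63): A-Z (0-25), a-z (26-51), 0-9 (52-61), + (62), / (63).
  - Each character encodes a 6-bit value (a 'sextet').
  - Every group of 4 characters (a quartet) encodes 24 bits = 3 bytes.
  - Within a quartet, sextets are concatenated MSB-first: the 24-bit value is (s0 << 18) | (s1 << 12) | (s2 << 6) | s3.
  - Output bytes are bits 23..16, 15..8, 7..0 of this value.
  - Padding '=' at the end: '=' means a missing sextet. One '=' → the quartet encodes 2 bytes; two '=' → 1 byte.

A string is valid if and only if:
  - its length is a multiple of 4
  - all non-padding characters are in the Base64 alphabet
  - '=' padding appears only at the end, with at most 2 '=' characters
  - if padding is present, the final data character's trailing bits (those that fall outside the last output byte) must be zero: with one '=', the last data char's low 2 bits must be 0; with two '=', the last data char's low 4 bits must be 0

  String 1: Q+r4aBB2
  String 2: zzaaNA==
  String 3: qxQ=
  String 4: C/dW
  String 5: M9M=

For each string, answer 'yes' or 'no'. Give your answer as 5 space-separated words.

String 1: 'Q+r4aBB2' → valid
String 2: 'zzaaNA==' → valid
String 3: 'qxQ=' → valid
String 4: 'C/dW' → valid
String 5: 'M9M=' → valid

Answer: yes yes yes yes yes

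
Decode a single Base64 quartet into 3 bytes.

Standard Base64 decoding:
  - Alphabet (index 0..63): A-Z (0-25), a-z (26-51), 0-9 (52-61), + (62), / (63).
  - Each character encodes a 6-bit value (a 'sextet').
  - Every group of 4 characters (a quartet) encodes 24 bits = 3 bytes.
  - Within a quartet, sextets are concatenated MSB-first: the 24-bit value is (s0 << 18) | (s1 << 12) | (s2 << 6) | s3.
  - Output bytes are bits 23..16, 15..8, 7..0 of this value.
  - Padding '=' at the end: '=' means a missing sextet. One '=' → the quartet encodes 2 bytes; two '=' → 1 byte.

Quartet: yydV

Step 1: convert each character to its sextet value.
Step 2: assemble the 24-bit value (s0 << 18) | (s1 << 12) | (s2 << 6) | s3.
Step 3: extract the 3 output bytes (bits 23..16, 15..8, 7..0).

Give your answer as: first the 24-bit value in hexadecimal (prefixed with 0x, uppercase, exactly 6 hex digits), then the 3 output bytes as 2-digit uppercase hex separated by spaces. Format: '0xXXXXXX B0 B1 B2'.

Answer: 0xCB2755 CB 27 55

Derivation:
Sextets: y=50, y=50, d=29, V=21
24-bit: (50<<18) | (50<<12) | (29<<6) | 21
      = 0xC80000 | 0x032000 | 0x000740 | 0x000015
      = 0xCB2755
Bytes: (v>>16)&0xFF=CB, (v>>8)&0xFF=27, v&0xFF=55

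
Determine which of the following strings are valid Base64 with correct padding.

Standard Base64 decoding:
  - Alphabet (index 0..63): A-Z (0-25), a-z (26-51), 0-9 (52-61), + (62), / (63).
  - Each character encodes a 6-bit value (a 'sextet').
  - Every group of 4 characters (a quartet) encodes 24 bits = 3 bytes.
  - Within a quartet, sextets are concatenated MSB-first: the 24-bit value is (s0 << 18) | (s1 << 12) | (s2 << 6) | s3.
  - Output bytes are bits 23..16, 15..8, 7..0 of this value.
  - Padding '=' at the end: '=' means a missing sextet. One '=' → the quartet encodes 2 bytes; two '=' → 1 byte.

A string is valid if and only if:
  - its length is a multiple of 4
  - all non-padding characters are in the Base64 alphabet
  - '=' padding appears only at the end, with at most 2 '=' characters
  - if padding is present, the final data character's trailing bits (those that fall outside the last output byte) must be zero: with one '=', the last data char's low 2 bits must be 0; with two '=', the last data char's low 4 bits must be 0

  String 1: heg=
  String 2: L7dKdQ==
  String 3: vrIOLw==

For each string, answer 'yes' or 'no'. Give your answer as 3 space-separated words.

Answer: yes yes yes

Derivation:
String 1: 'heg=' → valid
String 2: 'L7dKdQ==' → valid
String 3: 'vrIOLw==' → valid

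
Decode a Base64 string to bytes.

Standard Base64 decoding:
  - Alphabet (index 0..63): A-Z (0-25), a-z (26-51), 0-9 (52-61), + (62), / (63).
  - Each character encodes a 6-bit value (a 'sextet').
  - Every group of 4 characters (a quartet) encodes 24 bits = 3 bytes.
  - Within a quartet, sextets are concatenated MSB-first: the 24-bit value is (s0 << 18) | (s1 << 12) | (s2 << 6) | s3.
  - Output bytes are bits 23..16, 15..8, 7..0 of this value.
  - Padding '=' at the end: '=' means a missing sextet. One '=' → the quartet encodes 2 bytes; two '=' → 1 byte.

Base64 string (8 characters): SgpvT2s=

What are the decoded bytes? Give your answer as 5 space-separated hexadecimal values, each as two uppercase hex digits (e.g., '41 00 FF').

After char 0 ('S'=18): chars_in_quartet=1 acc=0x12 bytes_emitted=0
After char 1 ('g'=32): chars_in_quartet=2 acc=0x4A0 bytes_emitted=0
After char 2 ('p'=41): chars_in_quartet=3 acc=0x12829 bytes_emitted=0
After char 3 ('v'=47): chars_in_quartet=4 acc=0x4A0A6F -> emit 4A 0A 6F, reset; bytes_emitted=3
After char 4 ('T'=19): chars_in_quartet=1 acc=0x13 bytes_emitted=3
After char 5 ('2'=54): chars_in_quartet=2 acc=0x4F6 bytes_emitted=3
After char 6 ('s'=44): chars_in_quartet=3 acc=0x13DAC bytes_emitted=3
Padding '=': partial quartet acc=0x13DAC -> emit 4F 6B; bytes_emitted=5

Answer: 4A 0A 6F 4F 6B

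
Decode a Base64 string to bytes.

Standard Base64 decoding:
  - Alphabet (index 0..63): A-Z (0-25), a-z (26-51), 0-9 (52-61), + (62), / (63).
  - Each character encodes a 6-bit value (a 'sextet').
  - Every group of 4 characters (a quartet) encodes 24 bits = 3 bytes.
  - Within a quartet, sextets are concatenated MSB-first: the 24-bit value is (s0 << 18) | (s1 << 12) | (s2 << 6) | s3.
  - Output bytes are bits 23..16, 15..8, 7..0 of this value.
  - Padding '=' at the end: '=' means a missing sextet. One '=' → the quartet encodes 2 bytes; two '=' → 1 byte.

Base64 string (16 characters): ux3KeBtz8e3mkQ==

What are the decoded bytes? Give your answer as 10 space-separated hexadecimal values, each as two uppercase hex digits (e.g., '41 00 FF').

After char 0 ('u'=46): chars_in_quartet=1 acc=0x2E bytes_emitted=0
After char 1 ('x'=49): chars_in_quartet=2 acc=0xBB1 bytes_emitted=0
After char 2 ('3'=55): chars_in_quartet=3 acc=0x2EC77 bytes_emitted=0
After char 3 ('K'=10): chars_in_quartet=4 acc=0xBB1DCA -> emit BB 1D CA, reset; bytes_emitted=3
After char 4 ('e'=30): chars_in_quartet=1 acc=0x1E bytes_emitted=3
After char 5 ('B'=1): chars_in_quartet=2 acc=0x781 bytes_emitted=3
After char 6 ('t'=45): chars_in_quartet=3 acc=0x1E06D bytes_emitted=3
After char 7 ('z'=51): chars_in_quartet=4 acc=0x781B73 -> emit 78 1B 73, reset; bytes_emitted=6
After char 8 ('8'=60): chars_in_quartet=1 acc=0x3C bytes_emitted=6
After char 9 ('e'=30): chars_in_quartet=2 acc=0xF1E bytes_emitted=6
After char 10 ('3'=55): chars_in_quartet=3 acc=0x3C7B7 bytes_emitted=6
After char 11 ('m'=38): chars_in_quartet=4 acc=0xF1EDE6 -> emit F1 ED E6, reset; bytes_emitted=9
After char 12 ('k'=36): chars_in_quartet=1 acc=0x24 bytes_emitted=9
After char 13 ('Q'=16): chars_in_quartet=2 acc=0x910 bytes_emitted=9
Padding '==': partial quartet acc=0x910 -> emit 91; bytes_emitted=10

Answer: BB 1D CA 78 1B 73 F1 ED E6 91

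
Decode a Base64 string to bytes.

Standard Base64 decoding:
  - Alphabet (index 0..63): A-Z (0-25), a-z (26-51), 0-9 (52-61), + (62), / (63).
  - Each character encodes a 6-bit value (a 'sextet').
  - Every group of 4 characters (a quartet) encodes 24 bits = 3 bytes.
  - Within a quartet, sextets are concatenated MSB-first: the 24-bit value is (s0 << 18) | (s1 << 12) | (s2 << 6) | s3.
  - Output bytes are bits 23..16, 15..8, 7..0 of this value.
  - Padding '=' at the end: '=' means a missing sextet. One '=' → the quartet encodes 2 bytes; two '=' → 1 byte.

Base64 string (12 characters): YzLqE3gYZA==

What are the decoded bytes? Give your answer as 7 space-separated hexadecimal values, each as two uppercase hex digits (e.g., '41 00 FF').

After char 0 ('Y'=24): chars_in_quartet=1 acc=0x18 bytes_emitted=0
After char 1 ('z'=51): chars_in_quartet=2 acc=0x633 bytes_emitted=0
After char 2 ('L'=11): chars_in_quartet=3 acc=0x18CCB bytes_emitted=0
After char 3 ('q'=42): chars_in_quartet=4 acc=0x6332EA -> emit 63 32 EA, reset; bytes_emitted=3
After char 4 ('E'=4): chars_in_quartet=1 acc=0x4 bytes_emitted=3
After char 5 ('3'=55): chars_in_quartet=2 acc=0x137 bytes_emitted=3
After char 6 ('g'=32): chars_in_quartet=3 acc=0x4DE0 bytes_emitted=3
After char 7 ('Y'=24): chars_in_quartet=4 acc=0x137818 -> emit 13 78 18, reset; bytes_emitted=6
After char 8 ('Z'=25): chars_in_quartet=1 acc=0x19 bytes_emitted=6
After char 9 ('A'=0): chars_in_quartet=2 acc=0x640 bytes_emitted=6
Padding '==': partial quartet acc=0x640 -> emit 64; bytes_emitted=7

Answer: 63 32 EA 13 78 18 64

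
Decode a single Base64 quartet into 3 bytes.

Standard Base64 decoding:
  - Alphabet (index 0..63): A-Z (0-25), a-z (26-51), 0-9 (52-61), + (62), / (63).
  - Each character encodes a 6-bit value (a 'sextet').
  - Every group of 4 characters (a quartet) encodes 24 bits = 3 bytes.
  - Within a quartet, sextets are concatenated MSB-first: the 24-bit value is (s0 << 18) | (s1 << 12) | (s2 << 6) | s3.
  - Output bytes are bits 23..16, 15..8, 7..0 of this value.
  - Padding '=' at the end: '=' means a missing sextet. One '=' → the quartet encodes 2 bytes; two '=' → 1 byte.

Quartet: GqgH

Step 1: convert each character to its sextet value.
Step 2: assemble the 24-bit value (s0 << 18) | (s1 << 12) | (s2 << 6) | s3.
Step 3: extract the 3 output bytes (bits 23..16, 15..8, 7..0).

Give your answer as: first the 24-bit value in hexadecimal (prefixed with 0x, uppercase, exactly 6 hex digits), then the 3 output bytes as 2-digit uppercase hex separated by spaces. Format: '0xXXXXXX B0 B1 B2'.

Answer: 0x1AA807 1A A8 07

Derivation:
Sextets: G=6, q=42, g=32, H=7
24-bit: (6<<18) | (42<<12) | (32<<6) | 7
      = 0x180000 | 0x02A000 | 0x000800 | 0x000007
      = 0x1AA807
Bytes: (v>>16)&0xFF=1A, (v>>8)&0xFF=A8, v&0xFF=07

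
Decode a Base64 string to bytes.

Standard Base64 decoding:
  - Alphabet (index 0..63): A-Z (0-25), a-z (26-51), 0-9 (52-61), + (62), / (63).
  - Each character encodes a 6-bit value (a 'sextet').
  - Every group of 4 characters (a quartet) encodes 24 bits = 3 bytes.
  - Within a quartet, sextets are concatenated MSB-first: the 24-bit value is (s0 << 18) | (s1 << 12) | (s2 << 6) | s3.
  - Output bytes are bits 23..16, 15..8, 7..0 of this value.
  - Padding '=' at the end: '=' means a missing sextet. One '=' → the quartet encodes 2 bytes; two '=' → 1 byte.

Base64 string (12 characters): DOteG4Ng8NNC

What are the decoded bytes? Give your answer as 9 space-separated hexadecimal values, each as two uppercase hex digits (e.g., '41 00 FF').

Answer: 0C EB 5E 1B 83 60 F0 D3 42

Derivation:
After char 0 ('D'=3): chars_in_quartet=1 acc=0x3 bytes_emitted=0
After char 1 ('O'=14): chars_in_quartet=2 acc=0xCE bytes_emitted=0
After char 2 ('t'=45): chars_in_quartet=3 acc=0x33AD bytes_emitted=0
After char 3 ('e'=30): chars_in_quartet=4 acc=0xCEB5E -> emit 0C EB 5E, reset; bytes_emitted=3
After char 4 ('G'=6): chars_in_quartet=1 acc=0x6 bytes_emitted=3
After char 5 ('4'=56): chars_in_quartet=2 acc=0x1B8 bytes_emitted=3
After char 6 ('N'=13): chars_in_quartet=3 acc=0x6E0D bytes_emitted=3
After char 7 ('g'=32): chars_in_quartet=4 acc=0x1B8360 -> emit 1B 83 60, reset; bytes_emitted=6
After char 8 ('8'=60): chars_in_quartet=1 acc=0x3C bytes_emitted=6
After char 9 ('N'=13): chars_in_quartet=2 acc=0xF0D bytes_emitted=6
After char 10 ('N'=13): chars_in_quartet=3 acc=0x3C34D bytes_emitted=6
After char 11 ('C'=2): chars_in_quartet=4 acc=0xF0D342 -> emit F0 D3 42, reset; bytes_emitted=9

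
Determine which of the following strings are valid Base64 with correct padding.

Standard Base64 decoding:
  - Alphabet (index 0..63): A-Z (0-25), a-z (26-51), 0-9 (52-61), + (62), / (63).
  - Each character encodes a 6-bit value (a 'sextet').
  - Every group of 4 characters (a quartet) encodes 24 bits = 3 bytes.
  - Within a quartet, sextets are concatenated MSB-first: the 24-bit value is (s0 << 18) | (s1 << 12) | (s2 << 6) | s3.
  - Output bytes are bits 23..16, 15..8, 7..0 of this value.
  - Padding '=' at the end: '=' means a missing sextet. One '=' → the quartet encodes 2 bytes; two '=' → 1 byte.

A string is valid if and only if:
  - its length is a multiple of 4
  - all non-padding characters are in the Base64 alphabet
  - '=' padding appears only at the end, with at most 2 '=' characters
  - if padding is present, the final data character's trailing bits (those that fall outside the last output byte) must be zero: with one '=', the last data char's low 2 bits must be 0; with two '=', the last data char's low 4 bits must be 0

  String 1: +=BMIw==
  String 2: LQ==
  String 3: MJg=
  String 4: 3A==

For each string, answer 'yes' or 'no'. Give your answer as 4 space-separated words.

String 1: '+=BMIw==' → invalid (bad char(s): ['=']; '=' in middle)
String 2: 'LQ==' → valid
String 3: 'MJg=' → valid
String 4: '3A==' → valid

Answer: no yes yes yes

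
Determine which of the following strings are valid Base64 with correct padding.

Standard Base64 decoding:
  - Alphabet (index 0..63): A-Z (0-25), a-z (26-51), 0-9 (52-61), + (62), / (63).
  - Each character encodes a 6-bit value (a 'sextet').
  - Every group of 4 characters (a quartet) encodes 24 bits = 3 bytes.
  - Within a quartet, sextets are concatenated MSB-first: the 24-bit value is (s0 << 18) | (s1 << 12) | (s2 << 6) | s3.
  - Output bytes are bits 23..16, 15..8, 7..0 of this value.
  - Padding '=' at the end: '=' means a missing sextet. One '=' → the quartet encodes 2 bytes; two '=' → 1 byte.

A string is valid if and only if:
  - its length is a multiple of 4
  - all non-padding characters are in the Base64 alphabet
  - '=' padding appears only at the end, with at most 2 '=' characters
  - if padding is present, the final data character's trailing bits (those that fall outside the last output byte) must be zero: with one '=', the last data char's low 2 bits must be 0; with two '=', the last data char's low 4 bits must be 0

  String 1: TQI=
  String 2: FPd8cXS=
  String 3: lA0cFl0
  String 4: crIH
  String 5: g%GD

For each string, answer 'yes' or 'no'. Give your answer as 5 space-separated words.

String 1: 'TQI=' → valid
String 2: 'FPd8cXS=' → invalid (bad trailing bits)
String 3: 'lA0cFl0' → invalid (len=7 not mult of 4)
String 4: 'crIH' → valid
String 5: 'g%GD' → invalid (bad char(s): ['%'])

Answer: yes no no yes no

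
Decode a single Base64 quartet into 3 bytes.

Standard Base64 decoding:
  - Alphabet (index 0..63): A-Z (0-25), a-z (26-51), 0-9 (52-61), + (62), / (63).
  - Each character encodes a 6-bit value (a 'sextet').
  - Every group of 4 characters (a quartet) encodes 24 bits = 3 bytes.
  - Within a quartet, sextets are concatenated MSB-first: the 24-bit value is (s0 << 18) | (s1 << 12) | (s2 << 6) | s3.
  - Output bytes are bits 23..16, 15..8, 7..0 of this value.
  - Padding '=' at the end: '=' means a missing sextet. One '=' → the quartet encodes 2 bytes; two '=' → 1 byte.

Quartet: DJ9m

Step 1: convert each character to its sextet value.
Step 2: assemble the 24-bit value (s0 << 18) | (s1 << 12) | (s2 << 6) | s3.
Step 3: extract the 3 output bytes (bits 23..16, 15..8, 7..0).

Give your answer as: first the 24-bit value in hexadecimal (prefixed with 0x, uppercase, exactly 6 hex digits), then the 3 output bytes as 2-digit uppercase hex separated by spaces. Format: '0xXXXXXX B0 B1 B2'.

Sextets: D=3, J=9, 9=61, m=38
24-bit: (3<<18) | (9<<12) | (61<<6) | 38
      = 0x0C0000 | 0x009000 | 0x000F40 | 0x000026
      = 0x0C9F66
Bytes: (v>>16)&0xFF=0C, (v>>8)&0xFF=9F, v&0xFF=66

Answer: 0x0C9F66 0C 9F 66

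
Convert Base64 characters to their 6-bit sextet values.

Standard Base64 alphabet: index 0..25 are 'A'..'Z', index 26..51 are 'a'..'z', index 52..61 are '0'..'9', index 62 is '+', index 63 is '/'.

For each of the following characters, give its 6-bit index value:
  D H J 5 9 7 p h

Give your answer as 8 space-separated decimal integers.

Answer: 3 7 9 57 61 59 41 33

Derivation:
'D': A..Z range, ord('D') − ord('A') = 3
'H': A..Z range, ord('H') − ord('A') = 7
'J': A..Z range, ord('J') − ord('A') = 9
'5': 0..9 range, 52 + ord('5') − ord('0') = 57
'9': 0..9 range, 52 + ord('9') − ord('0') = 61
'7': 0..9 range, 52 + ord('7') − ord('0') = 59
'p': a..z range, 26 + ord('p') − ord('a') = 41
'h': a..z range, 26 + ord('h') − ord('a') = 33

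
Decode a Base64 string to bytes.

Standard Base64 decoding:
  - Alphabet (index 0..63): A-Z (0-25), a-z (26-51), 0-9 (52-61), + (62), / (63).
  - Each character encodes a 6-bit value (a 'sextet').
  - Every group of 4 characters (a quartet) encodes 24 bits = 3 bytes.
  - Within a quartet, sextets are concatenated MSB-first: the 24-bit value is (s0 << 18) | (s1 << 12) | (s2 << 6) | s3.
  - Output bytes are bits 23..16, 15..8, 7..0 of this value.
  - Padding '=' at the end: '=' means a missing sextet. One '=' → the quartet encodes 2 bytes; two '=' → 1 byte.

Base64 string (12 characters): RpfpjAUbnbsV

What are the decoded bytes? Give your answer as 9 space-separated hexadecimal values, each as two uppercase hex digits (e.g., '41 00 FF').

Answer: 46 97 E9 8C 05 1B 9D BB 15

Derivation:
After char 0 ('R'=17): chars_in_quartet=1 acc=0x11 bytes_emitted=0
After char 1 ('p'=41): chars_in_quartet=2 acc=0x469 bytes_emitted=0
After char 2 ('f'=31): chars_in_quartet=3 acc=0x11A5F bytes_emitted=0
After char 3 ('p'=41): chars_in_quartet=4 acc=0x4697E9 -> emit 46 97 E9, reset; bytes_emitted=3
After char 4 ('j'=35): chars_in_quartet=1 acc=0x23 bytes_emitted=3
After char 5 ('A'=0): chars_in_quartet=2 acc=0x8C0 bytes_emitted=3
After char 6 ('U'=20): chars_in_quartet=3 acc=0x23014 bytes_emitted=3
After char 7 ('b'=27): chars_in_quartet=4 acc=0x8C051B -> emit 8C 05 1B, reset; bytes_emitted=6
After char 8 ('n'=39): chars_in_quartet=1 acc=0x27 bytes_emitted=6
After char 9 ('b'=27): chars_in_quartet=2 acc=0x9DB bytes_emitted=6
After char 10 ('s'=44): chars_in_quartet=3 acc=0x276EC bytes_emitted=6
After char 11 ('V'=21): chars_in_quartet=4 acc=0x9DBB15 -> emit 9D BB 15, reset; bytes_emitted=9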